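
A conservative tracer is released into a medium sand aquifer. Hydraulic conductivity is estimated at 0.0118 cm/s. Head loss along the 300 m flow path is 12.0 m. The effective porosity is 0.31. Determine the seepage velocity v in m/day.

Convert K: 0.0118 cm/s × 864 = 10.20 m/day.
Hydraulic gradient i = Δh / L = 12.0 / 300 = 0.04000.
Darcy flux q = K · i = 10.20 × 0.04000 = 0.4078 m/day.
Seepage velocity v = q / n_e = 0.4078 / 0.31 = 1.316 m/day.

1.32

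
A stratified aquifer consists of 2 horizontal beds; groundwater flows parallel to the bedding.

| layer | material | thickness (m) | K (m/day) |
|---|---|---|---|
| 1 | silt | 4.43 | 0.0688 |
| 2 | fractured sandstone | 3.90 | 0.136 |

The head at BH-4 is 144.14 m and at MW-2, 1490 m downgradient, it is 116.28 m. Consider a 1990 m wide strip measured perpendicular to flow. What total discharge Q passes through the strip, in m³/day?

31.1

Flow is parallel to layering, so each bed carries its own Darcy discharge and the transmissivities add.
Σ(K_i·b_i) = 0.0688×4.43 + 0.136×3.90 = 0.8352 m²/day.
Hydraulic gradient i = (144.14 − 116.28) / 1490 = 27.86 / 1490 = 0.01870.
Q = Σ(K_i·b_i) · W · i = 0.8352 × 1990 × 0.01870 = 31.08 m³/day.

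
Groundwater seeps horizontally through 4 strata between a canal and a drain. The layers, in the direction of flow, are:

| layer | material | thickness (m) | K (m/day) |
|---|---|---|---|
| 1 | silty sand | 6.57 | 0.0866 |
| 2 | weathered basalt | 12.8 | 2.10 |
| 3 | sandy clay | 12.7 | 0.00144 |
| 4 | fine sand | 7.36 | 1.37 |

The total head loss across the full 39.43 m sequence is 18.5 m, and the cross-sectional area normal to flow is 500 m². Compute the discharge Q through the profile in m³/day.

1.04

Flow is perpendicular to layering, so the layers act in series and the equivalent K is the thickness-weighted harmonic mean.
Total thickness L = 6.57 + 12.8 + 12.7 + 7.36 = 39.43 m.
Σ(b_i/K_i) = 6.57/0.0866 + 12.8/2.10 + 12.7/0.00144 + 7.36/1.37 = 8907 d.
K_eq = L / Σ(b_i/K_i) = 39.43 / 8907 = 0.004427 m/day.
Q = K_eq · A · (Δh/L) = 0.004427 × 500 × (18.5/39.43) = 1.039 m³/day.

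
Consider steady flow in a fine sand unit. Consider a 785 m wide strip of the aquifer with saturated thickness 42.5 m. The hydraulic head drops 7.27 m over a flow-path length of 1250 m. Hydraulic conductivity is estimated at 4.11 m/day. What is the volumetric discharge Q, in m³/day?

Cross-sectional area A = 785 × 42.5 = 33362 m².
Hydraulic gradient i = Δh / L = 7.27 / 1250 = 0.005816.
Darcy's law: Q = K · A · i = 4.110 × 33362 × 0.005816 = 797.5 m³/day.

797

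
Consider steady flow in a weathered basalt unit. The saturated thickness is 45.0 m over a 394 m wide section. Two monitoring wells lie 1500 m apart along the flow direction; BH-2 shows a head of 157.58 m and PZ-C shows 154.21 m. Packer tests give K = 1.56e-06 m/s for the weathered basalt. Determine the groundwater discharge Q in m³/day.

Convert K: 1.56e-06 m/s × 86400 = 0.1348 m/day.
Cross-sectional area A = 394 × 45.0 = 17730 m².
Hydraulic gradient i = (157.58 − 154.21) / 1500 = 3.37 / 1500 = 0.002247.
Darcy's law: Q = K · A · i = 0.1348 × 17730 × 0.002247 = 5.369 m³/day.

5.37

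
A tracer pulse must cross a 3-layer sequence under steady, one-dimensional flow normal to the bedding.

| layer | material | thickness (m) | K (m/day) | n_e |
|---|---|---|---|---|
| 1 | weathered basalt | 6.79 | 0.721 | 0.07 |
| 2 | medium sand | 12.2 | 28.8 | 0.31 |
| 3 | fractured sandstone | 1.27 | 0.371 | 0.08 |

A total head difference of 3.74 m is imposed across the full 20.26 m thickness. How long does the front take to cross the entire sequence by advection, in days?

With flow normal to the layers, continuity requires the same specific discharge q through every layer.
Σ(b_i/K_i) = 6.79/0.721 + 12.2/28.8 + 1.27/0.371 = 13.26 d.
q = Δh / Σ(b_i/K_i) = 3.74 / 13.26 = 0.2820 m/day.
In each layer the seepage velocity is v_i = q/n_i, so the layer transit time is t_i = b_i·n_i / q:
  layer 1 (weathered basalt): t_1 = 6.79 × 0.07 / 0.2820 = 1.686 d
  layer 2 (medium sand): t_2 = 12.2 × 0.31 / 0.2820 = 13.41 d
  layer 3 (fractured sandstone): t_3 = 1.27 × 0.08 / 0.2820 = 0.3603 d
Total t = Σ t_i = 15.46 days.

15.5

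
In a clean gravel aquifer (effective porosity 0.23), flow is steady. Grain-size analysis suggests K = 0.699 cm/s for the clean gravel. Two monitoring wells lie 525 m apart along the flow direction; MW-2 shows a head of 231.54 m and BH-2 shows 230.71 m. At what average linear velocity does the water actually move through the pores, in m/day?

4.15

Convert K: 0.699 cm/s × 864 = 603.9 m/day.
Hydraulic gradient i = (231.54 − 230.71) / 525 = 0.83 / 525 = 0.001581.
Darcy flux q = K · i = 603.9 × 0.001581 = 0.9548 m/day.
Seepage velocity v = q / n_e = 0.9548 / 0.23 = 4.151 m/day.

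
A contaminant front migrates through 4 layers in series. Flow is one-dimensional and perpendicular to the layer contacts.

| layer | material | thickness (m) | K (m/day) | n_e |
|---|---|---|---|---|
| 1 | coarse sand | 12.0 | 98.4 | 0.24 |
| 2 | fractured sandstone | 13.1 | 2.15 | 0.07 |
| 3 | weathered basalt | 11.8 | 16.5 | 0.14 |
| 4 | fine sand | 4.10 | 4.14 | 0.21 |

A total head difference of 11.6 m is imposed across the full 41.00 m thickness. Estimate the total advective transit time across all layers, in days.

4.31

With flow normal to the layers, continuity requires the same specific discharge q through every layer.
Σ(b_i/K_i) = 12.0/98.4 + 13.1/2.15 + 11.8/16.5 + 4.10/4.14 = 7.920 d.
q = Δh / Σ(b_i/K_i) = 11.6 / 7.920 = 1.465 m/day.
In each layer the seepage velocity is v_i = q/n_i, so the layer transit time is t_i = b_i·n_i / q:
  layer 1 (coarse sand): t_1 = 12.0 × 0.24 / 1.465 = 1.966 d
  layer 2 (fractured sandstone): t_2 = 13.1 × 0.07 / 1.465 = 0.6261 d
  layer 3 (weathered basalt): t_3 = 11.8 × 0.14 / 1.465 = 1.128 d
  layer 4 (fine sand): t_4 = 4.10 × 0.21 / 1.465 = 0.5879 d
Total t = Σ t_i = 4.308 days.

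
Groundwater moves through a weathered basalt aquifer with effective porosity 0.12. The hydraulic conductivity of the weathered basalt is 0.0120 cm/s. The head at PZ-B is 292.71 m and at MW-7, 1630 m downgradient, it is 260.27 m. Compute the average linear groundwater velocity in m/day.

Convert K: 0.0120 cm/s × 864 = 10.37 m/day.
Hydraulic gradient i = (292.71 − 260.27) / 1630 = 32.44 / 1630 = 0.01990.
Darcy flux q = K · i = 10.37 × 0.01990 = 0.2063 m/day.
Seepage velocity v = q / n_e = 0.2063 / 0.12 = 1.720 m/day.

1.72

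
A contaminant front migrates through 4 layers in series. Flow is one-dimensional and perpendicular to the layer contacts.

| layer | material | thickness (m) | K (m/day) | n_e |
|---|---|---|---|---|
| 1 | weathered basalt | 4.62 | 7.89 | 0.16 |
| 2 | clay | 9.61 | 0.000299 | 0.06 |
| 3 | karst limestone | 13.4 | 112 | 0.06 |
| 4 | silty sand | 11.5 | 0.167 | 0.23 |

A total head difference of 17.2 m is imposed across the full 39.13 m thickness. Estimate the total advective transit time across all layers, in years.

With flow normal to the layers, continuity requires the same specific discharge q through every layer.
Σ(b_i/K_i) = 4.62/7.89 + 9.61/0.000299 + 13.4/112 + 11.5/0.167 = 32210 d.
q = Δh / Σ(b_i/K_i) = 17.2 / 32210 = 0.0005340 m/day.
In each layer the seepage velocity is v_i = q/n_i, so the layer transit time is t_i = b_i·n_i / q:
  layer 1 (weathered basalt): t_1 = 4.62 × 0.16 / 0.0005340 = 1384 d
  layer 2 (clay): t_2 = 9.61 × 0.06 / 0.0005340 = 1080 d
  layer 3 (karst limestone): t_3 = 13.4 × 0.06 / 0.0005340 = 1506 d
  layer 4 (silty sand): t_4 = 11.5 × 0.23 / 0.0005340 = 4953 d
Total t = Σ t_i = 8923 days = 24.43 years.

24.4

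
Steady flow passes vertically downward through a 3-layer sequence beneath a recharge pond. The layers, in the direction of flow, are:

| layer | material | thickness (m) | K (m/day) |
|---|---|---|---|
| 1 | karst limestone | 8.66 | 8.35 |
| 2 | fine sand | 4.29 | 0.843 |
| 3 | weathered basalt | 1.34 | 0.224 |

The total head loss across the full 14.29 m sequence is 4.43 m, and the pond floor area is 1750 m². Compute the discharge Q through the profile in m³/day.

640

Flow is perpendicular to layering, so the layers act in series and the equivalent K is the thickness-weighted harmonic mean.
Total thickness L = 8.66 + 4.29 + 1.34 = 14.29 m.
Σ(b_i/K_i) = 8.66/8.35 + 4.29/0.843 + 1.34/0.224 = 12.11 d.
K_eq = L / Σ(b_i/K_i) = 14.29 / 12.11 = 1.180 m/day.
Q = K_eq · A · (Δh/L) = 1.180 × 1750 × (4.43/14.29) = 640.3 m³/day.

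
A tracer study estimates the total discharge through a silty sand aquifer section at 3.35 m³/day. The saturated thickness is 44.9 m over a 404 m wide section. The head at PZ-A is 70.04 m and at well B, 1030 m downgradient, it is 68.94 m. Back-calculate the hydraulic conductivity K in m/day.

Cross-sectional area A = 404 × 44.9 = 18140 m².
Hydraulic gradient i = (70.04 − 68.94) / 1030 = 1.1 / 1030 = 0.001068.
From Q = K·A·i, K = Q / (A·i) = 3.35 / (18140 × 0.001068) = 0.1729 m/day.

0.173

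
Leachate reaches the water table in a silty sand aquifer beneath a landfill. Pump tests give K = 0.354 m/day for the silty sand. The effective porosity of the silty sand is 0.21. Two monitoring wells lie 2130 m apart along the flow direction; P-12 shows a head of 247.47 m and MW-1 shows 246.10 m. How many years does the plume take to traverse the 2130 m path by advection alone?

5380

Hydraulic gradient i = (247.47 − 246.10) / 2130 = 1.37 / 2130 = 0.0006432.
Darcy flux q = K · i = 0.3540 × 0.0006432 = 0.0002277 m/day.
Seepage velocity v = q / n_e = 0.0002277 / 0.21 = 0.001084 m/day.
Travel time t = L / v = 2130 / 0.001084 = 1.965e+06 days = 5379 years.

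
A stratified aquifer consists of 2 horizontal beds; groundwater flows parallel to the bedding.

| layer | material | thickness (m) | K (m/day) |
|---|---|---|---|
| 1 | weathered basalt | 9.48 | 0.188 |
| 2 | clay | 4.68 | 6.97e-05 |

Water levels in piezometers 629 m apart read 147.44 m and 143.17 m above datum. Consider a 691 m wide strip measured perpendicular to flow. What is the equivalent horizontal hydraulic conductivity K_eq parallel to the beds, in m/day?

0.126

Flow is parallel to layering, so each bed carries its own Darcy discharge and the transmissivities add.
Σ(K_i·b_i) = 0.188×9.48 + 6.97e-05×4.68 = 1.783 m²/day.
Total thickness b = 14.16 m, so K_eq = Σ(K_i·b_i)/b = 0.1259 m/day.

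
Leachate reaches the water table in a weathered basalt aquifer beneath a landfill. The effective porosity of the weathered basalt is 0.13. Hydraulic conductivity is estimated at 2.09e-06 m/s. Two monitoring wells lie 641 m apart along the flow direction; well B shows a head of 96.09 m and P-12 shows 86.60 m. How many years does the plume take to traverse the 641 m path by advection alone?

85.3

Convert K: 2.09e-06 m/s × 86400 = 0.1806 m/day.
Hydraulic gradient i = (96.09 − 86.60) / 641 = 9.49 / 641 = 0.01480.
Darcy flux q = K · i = 0.1806 × 0.01480 = 0.002673 m/day.
Seepage velocity v = q / n_e = 0.002673 / 0.13 = 0.02056 m/day.
Travel time t = L / v = 641 / 0.02056 = 31170 days = 85.34 years.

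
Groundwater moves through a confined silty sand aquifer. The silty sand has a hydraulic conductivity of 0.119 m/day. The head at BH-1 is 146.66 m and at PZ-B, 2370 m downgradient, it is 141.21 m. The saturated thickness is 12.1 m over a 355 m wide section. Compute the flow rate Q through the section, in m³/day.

1.18

Cross-sectional area A = 355 × 12.1 = 4296 m².
Hydraulic gradient i = (146.66 − 141.21) / 2370 = 5.45 / 2370 = 0.002300.
Darcy's law: Q = K · A · i = 0.1190 × 4296 × 0.002300 = 1.175 m³/day.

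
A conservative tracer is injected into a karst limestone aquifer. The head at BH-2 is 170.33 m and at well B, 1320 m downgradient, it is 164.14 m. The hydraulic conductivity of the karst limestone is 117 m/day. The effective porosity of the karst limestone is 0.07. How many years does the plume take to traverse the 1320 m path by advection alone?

0.461

Hydraulic gradient i = (170.33 − 164.14) / 1320 = 6.19 / 1320 = 0.004689.
Darcy flux q = K · i = 117.0 × 0.004689 = 0.5487 m/day.
Seepage velocity v = q / n_e = 0.5487 / 0.07 = 7.838 m/day.
Travel time t = L / v = 1320 / 7.838 = 168.4 days = 0.4611 years.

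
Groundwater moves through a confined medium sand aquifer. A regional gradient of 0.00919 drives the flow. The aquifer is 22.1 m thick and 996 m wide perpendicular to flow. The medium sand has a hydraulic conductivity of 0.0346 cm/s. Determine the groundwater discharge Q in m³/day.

6050

Convert K: 0.0346 cm/s × 864 = 29.89 m/day.
Cross-sectional area A = 996 × 22.1 = 22012 m².
Hydraulic gradient i = 0.00919.
Darcy's law: Q = K · A · i = 29.89 × 22012 × 0.009190 = 6047 m³/day.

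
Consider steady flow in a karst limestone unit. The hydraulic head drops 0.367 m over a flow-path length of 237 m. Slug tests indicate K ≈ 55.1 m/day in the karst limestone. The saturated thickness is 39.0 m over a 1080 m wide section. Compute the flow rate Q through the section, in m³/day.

Cross-sectional area A = 1080 × 39.0 = 42120 m².
Hydraulic gradient i = Δh / L = 0.367 / 237 = 0.001549.
Darcy's law: Q = K · A · i = 55.10 × 42120 × 0.001549 = 3594 m³/day.

3590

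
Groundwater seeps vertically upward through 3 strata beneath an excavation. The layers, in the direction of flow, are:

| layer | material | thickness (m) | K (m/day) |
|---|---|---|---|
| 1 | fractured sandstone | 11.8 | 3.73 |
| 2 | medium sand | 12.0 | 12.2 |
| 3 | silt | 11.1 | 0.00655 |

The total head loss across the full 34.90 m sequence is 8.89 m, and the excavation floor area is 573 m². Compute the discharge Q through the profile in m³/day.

3.00

Flow is perpendicular to layering, so the layers act in series and the equivalent K is the thickness-weighted harmonic mean.
Total thickness L = 11.8 + 12.0 + 11.1 = 34.90 m.
Σ(b_i/K_i) = 11.8/3.73 + 12.0/12.2 + 11.1/0.00655 = 1699 d.
K_eq = L / Σ(b_i/K_i) = 34.90 / 1699 = 0.02054 m/day.
Q = K_eq · A · (Δh/L) = 0.02054 × 573 × (8.89/34.90) = 2.999 m³/day.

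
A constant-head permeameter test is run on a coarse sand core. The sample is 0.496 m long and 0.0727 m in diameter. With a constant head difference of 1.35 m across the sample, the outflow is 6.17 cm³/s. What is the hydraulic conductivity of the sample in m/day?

Cross-sectional area A = π·(d/2)² = π × (0.0727/2)² = 0.004151 m².
Convert discharge: 6.17 cm³/s = 6.170e-06 m³/s.
Darcy's law rearranged: K = Q·L / (A·Δh) = 6.170e-06 × 0.496 / (0.004151 × 1.35) = 0.0005461 m/s = 47.18 m/day.

47.2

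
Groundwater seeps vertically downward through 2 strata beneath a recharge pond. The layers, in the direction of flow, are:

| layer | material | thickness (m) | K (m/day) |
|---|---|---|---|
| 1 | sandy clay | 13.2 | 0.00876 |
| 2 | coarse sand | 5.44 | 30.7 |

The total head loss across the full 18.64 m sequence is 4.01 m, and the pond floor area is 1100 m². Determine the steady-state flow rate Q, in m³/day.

2.93

Flow is perpendicular to layering, so the layers act in series and the equivalent K is the thickness-weighted harmonic mean.
Total thickness L = 13.2 + 5.44 = 18.64 m.
Σ(b_i/K_i) = 13.2/0.00876 + 5.44/30.7 = 1507 d.
K_eq = L / Σ(b_i/K_i) = 18.64 / 1507 = 0.01237 m/day.
Q = K_eq · A · (Δh/L) = 0.01237 × 1100 × (4.01/18.64) = 2.927 m³/day.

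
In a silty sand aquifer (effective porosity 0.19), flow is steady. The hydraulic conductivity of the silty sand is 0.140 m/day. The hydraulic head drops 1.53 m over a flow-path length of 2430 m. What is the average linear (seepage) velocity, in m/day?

0.000464

Hydraulic gradient i = Δh / L = 1.53 / 2430 = 0.0006296.
Darcy flux q = K · i = 0.1400 × 0.0006296 = 8.815e-05 m/day.
Seepage velocity v = q / n_e = 8.815e-05 / 0.19 = 0.0004639 m/day.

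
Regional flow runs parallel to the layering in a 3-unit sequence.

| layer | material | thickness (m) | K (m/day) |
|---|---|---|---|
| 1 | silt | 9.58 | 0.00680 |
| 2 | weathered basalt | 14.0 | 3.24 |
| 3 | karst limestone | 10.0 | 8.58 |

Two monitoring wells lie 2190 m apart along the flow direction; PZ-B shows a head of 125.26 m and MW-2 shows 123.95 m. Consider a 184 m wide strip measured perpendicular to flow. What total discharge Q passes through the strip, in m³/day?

Flow is parallel to layering, so each bed carries its own Darcy discharge and the transmissivities add.
Σ(K_i·b_i) = 0.00680×9.58 + 3.24×14.0 + 8.58×10.0 = 131.2 m²/day.
Hydraulic gradient i = (125.26 − 123.95) / 2190 = 1.31 / 2190 = 0.0005982.
Q = Σ(K_i·b_i) · W · i = 131.2 × 184 × 0.0005982 = 14.44 m³/day.

14.4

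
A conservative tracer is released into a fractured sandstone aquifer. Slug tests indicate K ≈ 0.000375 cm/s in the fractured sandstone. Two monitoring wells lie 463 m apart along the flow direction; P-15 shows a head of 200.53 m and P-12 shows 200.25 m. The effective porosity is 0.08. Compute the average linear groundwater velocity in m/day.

Convert K: 0.000375 cm/s × 864 = 0.3240 m/day.
Hydraulic gradient i = (200.53 − 200.25) / 463 = 0.28 / 463 = 0.0006048.
Darcy flux q = K · i = 0.3240 × 0.0006048 = 0.0001959 m/day.
Seepage velocity v = q / n_e = 0.0001959 / 0.08 = 0.002449 m/day.

0.00245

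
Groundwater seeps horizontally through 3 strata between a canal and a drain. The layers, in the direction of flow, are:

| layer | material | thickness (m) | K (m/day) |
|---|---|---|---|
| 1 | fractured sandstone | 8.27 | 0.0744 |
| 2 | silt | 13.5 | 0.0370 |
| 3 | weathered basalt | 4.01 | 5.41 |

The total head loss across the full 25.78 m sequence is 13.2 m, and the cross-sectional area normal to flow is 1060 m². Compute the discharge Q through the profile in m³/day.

29.3

Flow is perpendicular to layering, so the layers act in series and the equivalent K is the thickness-weighted harmonic mean.
Total thickness L = 8.27 + 13.5 + 4.01 = 25.78 m.
Σ(b_i/K_i) = 8.27/0.0744 + 13.5/0.0370 + 4.01/5.41 = 476.8 d.
K_eq = L / Σ(b_i/K_i) = 25.78 / 476.8 = 0.05407 m/day.
Q = K_eq · A · (Δh/L) = 0.05407 × 1060 × (13.2/25.78) = 29.35 m³/day.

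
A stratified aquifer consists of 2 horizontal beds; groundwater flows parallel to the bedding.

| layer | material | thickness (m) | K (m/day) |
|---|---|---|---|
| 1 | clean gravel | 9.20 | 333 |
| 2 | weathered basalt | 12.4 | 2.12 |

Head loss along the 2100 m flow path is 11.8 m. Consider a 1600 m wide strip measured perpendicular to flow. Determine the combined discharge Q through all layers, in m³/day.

Flow is parallel to layering, so each bed carries its own Darcy discharge and the transmissivities add.
Σ(K_i·b_i) = 333×9.20 + 2.12×12.4 = 3090 m²/day.
Hydraulic gradient i = Δh / L = 11.8 / 2100 = 0.005619.
Q = Σ(K_i·b_i) · W · i = 3090 × 1600 × 0.005619 = 27780 m³/day.

27800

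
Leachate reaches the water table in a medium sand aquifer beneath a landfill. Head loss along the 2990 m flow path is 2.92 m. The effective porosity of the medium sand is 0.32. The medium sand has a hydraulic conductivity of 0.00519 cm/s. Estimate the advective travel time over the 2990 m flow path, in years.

598

Convert K: 0.00519 cm/s × 864 = 4.484 m/day.
Hydraulic gradient i = Δh / L = 2.92 / 2990 = 0.0009766.
Darcy flux q = K · i = 4.484 × 0.0009766 = 0.004379 m/day.
Seepage velocity v = q / n_e = 0.004379 / 0.32 = 0.01368 m/day.
Travel time t = L / v = 2990 / 0.01368 = 2.185e+05 days = 598.2 years.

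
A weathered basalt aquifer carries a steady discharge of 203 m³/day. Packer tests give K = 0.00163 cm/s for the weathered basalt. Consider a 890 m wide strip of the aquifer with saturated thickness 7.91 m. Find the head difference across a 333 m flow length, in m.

6.82

Convert K: 0.00163 cm/s × 864 = 1.408 m/day.
Cross-sectional area A = 890 × 7.91 = 7040 m².
From Q = K·A·i, i = Q / (K·A) = 203 / (1.408 × 7040) = 0.02048.
Head loss Δh = i · L = 0.02048 × 333 = 6.818 m.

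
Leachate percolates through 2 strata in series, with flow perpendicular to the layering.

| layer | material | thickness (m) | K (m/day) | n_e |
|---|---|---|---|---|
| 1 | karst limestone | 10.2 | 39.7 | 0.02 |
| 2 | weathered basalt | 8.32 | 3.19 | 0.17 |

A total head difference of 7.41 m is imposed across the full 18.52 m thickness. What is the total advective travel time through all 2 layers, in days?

0.626

With flow normal to the layers, continuity requires the same specific discharge q through every layer.
Σ(b_i/K_i) = 10.2/39.7 + 8.32/3.19 = 2.865 d.
q = Δh / Σ(b_i/K_i) = 7.41 / 2.865 = 2.586 m/day.
In each layer the seepage velocity is v_i = q/n_i, so the layer transit time is t_i = b_i·n_i / q:
  layer 1 (karst limestone): t_1 = 10.2 × 0.02 / 2.586 = 0.07888 d
  layer 2 (weathered basalt): t_2 = 8.32 × 0.17 / 2.586 = 0.5469 d
Total t = Σ t_i = 0.6258 days.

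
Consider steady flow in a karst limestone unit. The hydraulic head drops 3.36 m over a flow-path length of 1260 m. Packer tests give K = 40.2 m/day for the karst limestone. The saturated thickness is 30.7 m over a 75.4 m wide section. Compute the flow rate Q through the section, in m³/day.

248

Cross-sectional area A = 75.4 × 30.7 = 2315 m².
Hydraulic gradient i = Δh / L = 3.36 / 1260 = 0.002667.
Darcy's law: Q = K · A · i = 40.20 × 2315 × 0.002667 = 248.1 m³/day.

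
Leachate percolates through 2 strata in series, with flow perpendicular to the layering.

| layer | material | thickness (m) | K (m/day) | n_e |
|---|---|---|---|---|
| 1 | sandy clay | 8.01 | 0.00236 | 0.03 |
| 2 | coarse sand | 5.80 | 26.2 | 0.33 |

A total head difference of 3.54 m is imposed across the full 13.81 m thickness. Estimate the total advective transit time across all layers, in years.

5.66

With flow normal to the layers, continuity requires the same specific discharge q through every layer.
Σ(b_i/K_i) = 8.01/0.00236 + 5.80/26.2 = 3394 d.
q = Δh / Σ(b_i/K_i) = 3.54 / 3394 = 0.001043 m/day.
In each layer the seepage velocity is v_i = q/n_i, so the layer transit time is t_i = b_i·n_i / q:
  layer 1 (sandy clay): t_1 = 8.01 × 0.03 / 0.001043 = 230.4 d
  layer 2 (coarse sand): t_2 = 5.80 × 0.33 / 0.001043 = 1835 d
Total t = Σ t_i = 2066 days = 5.655 years.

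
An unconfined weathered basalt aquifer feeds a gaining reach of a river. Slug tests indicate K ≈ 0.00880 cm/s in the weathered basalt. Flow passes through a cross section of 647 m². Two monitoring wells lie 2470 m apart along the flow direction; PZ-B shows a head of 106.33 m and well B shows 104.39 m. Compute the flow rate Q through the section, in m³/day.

Convert K: 0.00880 cm/s × 864 = 7.603 m/day.
Hydraulic gradient i = (106.33 − 104.39) / 2470 = 1.94 / 2470 = 0.0007854.
Darcy's law: Q = K · A · i = 7.603 × 647.0 × 0.0007854 = 3.864 m³/day.

3.86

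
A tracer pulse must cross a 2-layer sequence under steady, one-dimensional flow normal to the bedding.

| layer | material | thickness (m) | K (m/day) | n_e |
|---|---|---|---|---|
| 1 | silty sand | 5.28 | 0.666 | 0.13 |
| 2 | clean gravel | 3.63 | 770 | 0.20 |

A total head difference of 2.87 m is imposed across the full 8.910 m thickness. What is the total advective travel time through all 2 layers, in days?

With flow normal to the layers, continuity requires the same specific discharge q through every layer.
Σ(b_i/K_i) = 5.28/0.666 + 3.63/770 = 7.933 d.
q = Δh / Σ(b_i/K_i) = 2.87 / 7.933 = 0.3618 m/day.
In each layer the seepage velocity is v_i = q/n_i, so the layer transit time is t_i = b_i·n_i / q:
  layer 1 (silty sand): t_1 = 5.28 × 0.13 / 0.3618 = 1.897 d
  layer 2 (clean gravel): t_2 = 3.63 × 0.20 / 0.3618 = 2.007 d
Total t = Σ t_i = 3.904 days.

3.90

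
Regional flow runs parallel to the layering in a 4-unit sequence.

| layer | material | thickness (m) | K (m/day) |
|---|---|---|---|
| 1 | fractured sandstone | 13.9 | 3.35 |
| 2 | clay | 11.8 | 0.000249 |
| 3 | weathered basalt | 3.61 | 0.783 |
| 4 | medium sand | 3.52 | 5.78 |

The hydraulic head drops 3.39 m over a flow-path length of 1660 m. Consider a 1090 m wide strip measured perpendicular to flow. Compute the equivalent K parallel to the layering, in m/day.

Flow is parallel to layering, so each bed carries its own Darcy discharge and the transmissivities add.
Σ(K_i·b_i) = 3.35×13.9 + 0.000249×11.8 + 0.783×3.61 + 5.78×3.52 = 69.74 m²/day.
Total thickness b = 32.83 m, so K_eq = Σ(K_i·b_i)/b = 2.124 m/day.

2.12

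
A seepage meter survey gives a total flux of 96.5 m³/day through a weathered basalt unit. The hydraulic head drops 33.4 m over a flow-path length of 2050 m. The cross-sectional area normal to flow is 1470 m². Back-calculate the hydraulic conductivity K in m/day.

4.03

Hydraulic gradient i = Δh / L = 33.4 / 2050 = 0.01629.
From Q = K·A·i, K = Q / (A·i) = 96.5 / (1470 × 0.01629) = 4.029 m/day.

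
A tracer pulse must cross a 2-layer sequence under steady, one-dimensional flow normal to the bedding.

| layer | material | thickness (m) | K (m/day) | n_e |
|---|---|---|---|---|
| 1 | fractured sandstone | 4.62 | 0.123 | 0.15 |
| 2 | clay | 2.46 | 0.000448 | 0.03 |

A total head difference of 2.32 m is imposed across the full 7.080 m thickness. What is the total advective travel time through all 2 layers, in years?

With flow normal to the layers, continuity requires the same specific discharge q through every layer.
Σ(b_i/K_i) = 4.62/0.123 + 2.46/0.000448 = 5529 d.
q = Δh / Σ(b_i/K_i) = 2.32 / 5529 = 0.0004196 m/day.
In each layer the seepage velocity is v_i = q/n_i, so the layer transit time is t_i = b_i·n_i / q:
  layer 1 (fractured sandstone): t_1 = 4.62 × 0.15 / 0.0004196 = 1651 d
  layer 2 (clay): t_2 = 2.46 × 0.03 / 0.0004196 = 175.9 d
Total t = Σ t_i = 1827 days = 5.003 years.

5.00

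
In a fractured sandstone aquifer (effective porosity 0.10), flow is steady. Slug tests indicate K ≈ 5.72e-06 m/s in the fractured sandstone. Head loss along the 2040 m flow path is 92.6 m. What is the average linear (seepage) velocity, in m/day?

Convert K: 5.72e-06 m/s × 86400 = 0.4942 m/day.
Hydraulic gradient i = Δh / L = 92.6 / 2040 = 0.04539.
Darcy flux q = K · i = 0.4942 × 0.04539 = 0.02243 m/day.
Seepage velocity v = q / n_e = 0.02243 / 0.10 = 0.2243 m/day.

0.224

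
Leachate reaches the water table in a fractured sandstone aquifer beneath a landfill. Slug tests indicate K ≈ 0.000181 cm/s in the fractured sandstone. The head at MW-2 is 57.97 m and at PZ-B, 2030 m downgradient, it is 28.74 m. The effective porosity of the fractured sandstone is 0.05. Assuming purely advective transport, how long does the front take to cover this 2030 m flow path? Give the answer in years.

123

Convert K: 0.000181 cm/s × 864 = 0.1564 m/day.
Hydraulic gradient i = (57.97 − 28.74) / 2030 = 29.23 / 2030 = 0.01440.
Darcy flux q = K · i = 0.1564 × 0.01440 = 0.002252 m/day.
Seepage velocity v = q / n_e = 0.002252 / 0.05 = 0.04504 m/day.
Travel time t = L / v = 2030 / 0.04504 = 45076 days = 123.4 years.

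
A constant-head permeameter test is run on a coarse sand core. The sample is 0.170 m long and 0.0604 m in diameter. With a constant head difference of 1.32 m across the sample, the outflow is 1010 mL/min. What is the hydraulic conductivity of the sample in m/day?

Cross-sectional area A = π·(d/2)² = π × (0.0604/2)² = 0.002865 m².
Convert discharge: 1010 mL/min = 1.683e-05 m³/s.
Darcy's law rearranged: K = Q·L / (A·Δh) = 1.683e-05 × 0.170 / (0.002865 × 1.32) = 0.0007566 m/s = 65.37 m/day.

65.4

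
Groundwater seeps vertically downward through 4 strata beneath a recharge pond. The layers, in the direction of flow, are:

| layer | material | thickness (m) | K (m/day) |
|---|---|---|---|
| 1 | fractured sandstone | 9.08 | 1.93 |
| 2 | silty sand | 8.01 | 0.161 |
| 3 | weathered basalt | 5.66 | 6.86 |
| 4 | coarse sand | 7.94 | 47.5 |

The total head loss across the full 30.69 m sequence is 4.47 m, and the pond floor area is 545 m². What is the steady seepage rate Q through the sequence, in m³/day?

Flow is perpendicular to layering, so the layers act in series and the equivalent K is the thickness-weighted harmonic mean.
Total thickness L = 9.08 + 8.01 + 5.66 + 7.94 = 30.69 m.
Σ(b_i/K_i) = 9.08/1.93 + 8.01/0.161 + 5.66/6.86 + 7.94/47.5 = 55.45 d.
K_eq = L / Σ(b_i/K_i) = 30.69 / 55.45 = 0.5535 m/day.
Q = K_eq · A · (Δh/L) = 0.5535 × 545 × (4.47/30.69) = 43.94 m³/day.

43.9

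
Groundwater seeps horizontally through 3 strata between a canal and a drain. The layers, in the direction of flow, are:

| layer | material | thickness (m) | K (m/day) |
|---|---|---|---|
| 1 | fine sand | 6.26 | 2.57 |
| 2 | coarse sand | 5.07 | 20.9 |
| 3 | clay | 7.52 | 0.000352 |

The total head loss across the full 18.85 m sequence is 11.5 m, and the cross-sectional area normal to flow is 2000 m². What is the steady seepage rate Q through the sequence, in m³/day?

Flow is perpendicular to layering, so the layers act in series and the equivalent K is the thickness-weighted harmonic mean.
Total thickness L = 6.26 + 5.07 + 7.52 = 18.85 m.
Σ(b_i/K_i) = 6.26/2.57 + 5.07/20.9 + 7.52/0.000352 = 21366 d.
K_eq = L / Σ(b_i/K_i) = 18.85 / 21366 = 0.0008822 m/day.
Q = K_eq · A · (Δh/L) = 0.0008822 × 2000 × (11.5/18.85) = 1.076 m³/day.

1.08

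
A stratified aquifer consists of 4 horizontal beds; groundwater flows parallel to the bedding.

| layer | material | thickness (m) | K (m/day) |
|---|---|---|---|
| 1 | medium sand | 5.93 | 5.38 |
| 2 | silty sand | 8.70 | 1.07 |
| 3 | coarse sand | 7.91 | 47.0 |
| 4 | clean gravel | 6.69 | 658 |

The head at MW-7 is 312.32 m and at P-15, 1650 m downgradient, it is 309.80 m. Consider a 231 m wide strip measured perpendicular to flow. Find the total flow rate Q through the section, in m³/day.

Flow is parallel to layering, so each bed carries its own Darcy discharge and the transmissivities add.
Σ(K_i·b_i) = 5.38×5.93 + 1.07×8.70 + 47.0×7.91 + 658×6.69 = 4815 m²/day.
Hydraulic gradient i = (312.32 − 309.80) / 1650 = 2.52 / 1650 = 0.001527.
Q = Σ(K_i·b_i) · W · i = 4815 × 231 × 0.001527 = 1699 m³/day.

1700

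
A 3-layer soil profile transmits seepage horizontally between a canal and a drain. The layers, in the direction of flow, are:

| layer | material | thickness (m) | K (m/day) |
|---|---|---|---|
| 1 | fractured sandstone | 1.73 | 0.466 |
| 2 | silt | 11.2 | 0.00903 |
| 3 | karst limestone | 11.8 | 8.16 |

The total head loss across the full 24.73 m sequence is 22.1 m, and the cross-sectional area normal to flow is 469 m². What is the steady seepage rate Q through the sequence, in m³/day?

Flow is perpendicular to layering, so the layers act in series and the equivalent K is the thickness-weighted harmonic mean.
Total thickness L = 1.73 + 11.2 + 11.8 = 24.73 m.
Σ(b_i/K_i) = 1.73/0.466 + 11.2/0.00903 + 11.8/8.16 = 1245 d.
K_eq = L / Σ(b_i/K_i) = 24.73 / 1245 = 0.01986 m/day.
Q = K_eq · A · (Δh/L) = 0.01986 × 469 × (22.1/24.73) = 8.322 m³/day.

8.32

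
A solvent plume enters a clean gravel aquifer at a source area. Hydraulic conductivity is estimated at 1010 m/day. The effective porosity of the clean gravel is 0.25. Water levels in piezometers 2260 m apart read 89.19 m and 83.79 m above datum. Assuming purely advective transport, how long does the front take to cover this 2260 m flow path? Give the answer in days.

234

Hydraulic gradient i = (89.19 − 83.79) / 2260 = 5.4 / 2260 = 0.002389.
Darcy flux q = K · i = 1010 × 0.002389 = 2.413 m/day.
Seepage velocity v = q / n_e = 2.413 / 0.25 = 9.653 m/day.
Travel time t = L / v = 2260 / 9.653 = 234.1 days.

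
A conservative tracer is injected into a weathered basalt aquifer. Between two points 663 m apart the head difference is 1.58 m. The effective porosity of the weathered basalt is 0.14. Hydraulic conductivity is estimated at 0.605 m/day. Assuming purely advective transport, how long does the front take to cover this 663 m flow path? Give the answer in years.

176

Hydraulic gradient i = Δh / L = 1.58 / 663 = 0.002383.
Darcy flux q = K · i = 0.6050 × 0.002383 = 0.001442 m/day.
Seepage velocity v = q / n_e = 0.001442 / 0.14 = 0.01030 m/day.
Travel time t = L / v = 663 / 0.01030 = 64379 days = 176.3 years.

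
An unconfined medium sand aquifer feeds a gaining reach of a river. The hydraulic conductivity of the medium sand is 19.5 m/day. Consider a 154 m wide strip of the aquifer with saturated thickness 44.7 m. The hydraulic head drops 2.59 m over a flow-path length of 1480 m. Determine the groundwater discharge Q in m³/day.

235

Cross-sectional area A = 154 × 44.7 = 6884 m².
Hydraulic gradient i = Δh / L = 2.59 / 1480 = 0.001750.
Darcy's law: Q = K · A · i = 19.50 × 6884 × 0.001750 = 234.9 m³/day.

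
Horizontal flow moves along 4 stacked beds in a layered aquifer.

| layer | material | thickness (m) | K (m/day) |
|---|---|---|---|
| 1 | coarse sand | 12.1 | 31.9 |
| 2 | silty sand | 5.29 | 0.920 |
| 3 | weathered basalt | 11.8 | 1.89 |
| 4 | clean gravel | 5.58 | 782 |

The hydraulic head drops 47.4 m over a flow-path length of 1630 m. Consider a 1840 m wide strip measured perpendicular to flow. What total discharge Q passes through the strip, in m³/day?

Flow is parallel to layering, so each bed carries its own Darcy discharge and the transmissivities add.
Σ(K_i·b_i) = 31.9×12.1 + 0.920×5.29 + 1.89×11.8 + 782×5.58 = 4777 m²/day.
Hydraulic gradient i = Δh / L = 47.4 / 1630 = 0.02908.
Q = Σ(K_i·b_i) · W · i = 4777 × 1840 × 0.02908 = 2.556e+05 m³/day.

256000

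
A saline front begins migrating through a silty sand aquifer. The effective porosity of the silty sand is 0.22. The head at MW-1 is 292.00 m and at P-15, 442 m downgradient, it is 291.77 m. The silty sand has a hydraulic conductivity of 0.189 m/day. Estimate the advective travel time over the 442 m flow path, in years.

Hydraulic gradient i = (292.00 − 291.77) / 442 = 0.23 / 442 = 0.0005204.
Darcy flux q = K · i = 0.1890 × 0.0005204 = 9.835e-05 m/day.
Seepage velocity v = q / n_e = 9.835e-05 / 0.22 = 0.0004470 m/day.
Travel time t = L / v = 442 / 0.0004470 = 9.887e+05 days = 2707 years.

2710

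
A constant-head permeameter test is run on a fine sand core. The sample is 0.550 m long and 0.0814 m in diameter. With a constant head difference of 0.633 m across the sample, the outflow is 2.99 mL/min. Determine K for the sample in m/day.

0.719

Cross-sectional area A = π·(d/2)² = π × (0.0814/2)² = 0.005204 m².
Convert discharge: 2.99 mL/min = 4.983e-08 m³/s.
Darcy's law rearranged: K = Q·L / (A·Δh) = 4.983e-08 × 0.550 / (0.005204 × 0.633) = 8.320e-06 m/s = 0.7189 m/day.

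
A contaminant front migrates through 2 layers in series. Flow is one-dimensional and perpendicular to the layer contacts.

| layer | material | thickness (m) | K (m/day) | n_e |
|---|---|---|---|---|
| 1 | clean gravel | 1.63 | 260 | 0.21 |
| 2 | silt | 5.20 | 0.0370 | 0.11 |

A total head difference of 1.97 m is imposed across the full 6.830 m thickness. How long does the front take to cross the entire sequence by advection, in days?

With flow normal to the layers, continuity requires the same specific discharge q through every layer.
Σ(b_i/K_i) = 1.63/260 + 5.20/0.0370 = 140.5 d.
q = Δh / Σ(b_i/K_i) = 1.97 / 140.5 = 0.01402 m/day.
In each layer the seepage velocity is v_i = q/n_i, so the layer transit time is t_i = b_i·n_i / q:
  layer 1 (clean gravel): t_1 = 1.63 × 0.21 / 0.01402 = 24.42 d
  layer 2 (silt): t_2 = 5.20 × 0.11 / 0.01402 = 40.81 d
Total t = Σ t_i = 65.23 days.

65.2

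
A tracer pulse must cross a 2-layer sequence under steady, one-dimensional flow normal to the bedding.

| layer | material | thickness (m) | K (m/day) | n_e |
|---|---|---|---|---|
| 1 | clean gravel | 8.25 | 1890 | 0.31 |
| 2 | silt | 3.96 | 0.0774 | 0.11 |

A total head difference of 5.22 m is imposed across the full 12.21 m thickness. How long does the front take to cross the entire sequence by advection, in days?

29.3

With flow normal to the layers, continuity requires the same specific discharge q through every layer.
Σ(b_i/K_i) = 8.25/1890 + 3.96/0.0774 = 51.17 d.
q = Δh / Σ(b_i/K_i) = 5.22 / 51.17 = 0.1020 m/day.
In each layer the seepage velocity is v_i = q/n_i, so the layer transit time is t_i = b_i·n_i / q:
  layer 1 (clean gravel): t_1 = 8.25 × 0.31 / 0.1020 = 25.07 d
  layer 2 (silt): t_2 = 3.96 × 0.11 / 0.1020 = 4.270 d
Total t = Σ t_i = 29.34 days.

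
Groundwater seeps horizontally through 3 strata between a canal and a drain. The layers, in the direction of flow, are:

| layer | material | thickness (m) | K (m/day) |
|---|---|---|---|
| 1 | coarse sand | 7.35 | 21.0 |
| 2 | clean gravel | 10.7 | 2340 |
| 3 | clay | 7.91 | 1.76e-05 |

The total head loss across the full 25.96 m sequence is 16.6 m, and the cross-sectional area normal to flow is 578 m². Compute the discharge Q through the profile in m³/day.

Flow is perpendicular to layering, so the layers act in series and the equivalent K is the thickness-weighted harmonic mean.
Total thickness L = 7.35 + 10.7 + 7.91 = 25.96 m.
Σ(b_i/K_i) = 7.35/21.0 + 10.7/2340 + 7.91/1.76e-05 = 4.494e+05 d.
K_eq = L / Σ(b_i/K_i) = 25.96 / 4.494e+05 = 5.776e-05 m/day.
Q = K_eq · A · (Δh/L) = 5.776e-05 × 578 × (16.6/25.96) = 0.02135 m³/day.

0.0213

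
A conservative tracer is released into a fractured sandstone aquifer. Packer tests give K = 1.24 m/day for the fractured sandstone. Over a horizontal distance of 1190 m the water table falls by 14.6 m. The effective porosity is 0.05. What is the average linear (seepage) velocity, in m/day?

0.304

Hydraulic gradient i = Δh / L = 14.6 / 1190 = 0.01227.
Darcy flux q = K · i = 1.240 × 0.01227 = 0.01521 m/day.
Seepage velocity v = q / n_e = 0.01521 / 0.05 = 0.3043 m/day.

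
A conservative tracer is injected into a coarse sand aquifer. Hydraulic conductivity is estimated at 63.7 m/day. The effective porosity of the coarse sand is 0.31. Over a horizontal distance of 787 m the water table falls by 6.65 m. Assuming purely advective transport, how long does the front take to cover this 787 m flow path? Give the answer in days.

453

Hydraulic gradient i = Δh / L = 6.65 / 787 = 0.008450.
Darcy flux q = K · i = 63.70 × 0.008450 = 0.5383 m/day.
Seepage velocity v = q / n_e = 0.5383 / 0.31 = 1.736 m/day.
Travel time t = L / v = 787 / 1.736 = 453.3 days.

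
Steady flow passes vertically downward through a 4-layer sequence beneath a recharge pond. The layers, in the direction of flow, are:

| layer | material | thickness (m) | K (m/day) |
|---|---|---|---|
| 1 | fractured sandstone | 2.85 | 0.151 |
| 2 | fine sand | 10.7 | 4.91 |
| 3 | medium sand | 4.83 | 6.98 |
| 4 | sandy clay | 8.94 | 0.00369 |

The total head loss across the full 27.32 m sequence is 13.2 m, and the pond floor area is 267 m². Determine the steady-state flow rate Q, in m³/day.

Flow is perpendicular to layering, so the layers act in series and the equivalent K is the thickness-weighted harmonic mean.
Total thickness L = 2.85 + 10.7 + 4.83 + 8.94 = 27.32 m.
Σ(b_i/K_i) = 2.85/0.151 + 10.7/4.91 + 4.83/6.98 + 8.94/0.00369 = 2445 d.
K_eq = L / Σ(b_i/K_i) = 27.32 / 2445 = 0.01118 m/day.
Q = K_eq · A · (Δh/L) = 0.01118 × 267 × (13.2/27.32) = 1.442 m³/day.

1.44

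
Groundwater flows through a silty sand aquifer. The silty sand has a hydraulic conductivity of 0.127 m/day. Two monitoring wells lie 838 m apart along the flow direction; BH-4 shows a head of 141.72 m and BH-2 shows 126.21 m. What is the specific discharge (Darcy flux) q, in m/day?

0.00235

Hydraulic gradient i = (141.72 − 126.21) / 838 = 15.51 / 838 = 0.01851.
Specific discharge q = K · i = 0.1270 × 0.01851 = 0.002351 m/day.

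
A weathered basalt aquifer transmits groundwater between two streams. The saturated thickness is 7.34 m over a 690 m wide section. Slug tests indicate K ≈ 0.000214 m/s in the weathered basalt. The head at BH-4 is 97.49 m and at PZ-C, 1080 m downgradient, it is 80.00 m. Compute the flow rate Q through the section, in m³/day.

Convert K: 0.000214 m/s × 86400 = 18.49 m/day.
Cross-sectional area A = 690 × 7.34 = 5065 m².
Hydraulic gradient i = (97.49 − 80.00) / 1080 = 17.49 / 1080 = 0.01619.
Darcy's law: Q = K · A · i = 18.49 × 5065 × 0.01619 = 1516 m³/day.

1520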